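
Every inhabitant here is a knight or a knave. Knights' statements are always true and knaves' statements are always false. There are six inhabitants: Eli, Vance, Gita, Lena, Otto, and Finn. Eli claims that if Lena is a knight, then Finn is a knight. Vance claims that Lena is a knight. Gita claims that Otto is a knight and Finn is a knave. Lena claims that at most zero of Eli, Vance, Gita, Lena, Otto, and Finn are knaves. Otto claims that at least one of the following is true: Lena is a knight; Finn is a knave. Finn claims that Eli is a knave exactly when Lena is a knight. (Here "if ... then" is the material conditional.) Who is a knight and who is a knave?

Eli is a knight, Vance is a knave, Gita is a knave, Lena is a knave, Otto is a knave, and Finn is a knight.

Eli (knight): "if Lena is a knight, then Finn is a knight" — True. ✓
Vance (knave): "Lena is a knight" — false. ✓
As a knave, Gita's statement "Otto is a knight and Finn is a knave" should be false; it is.
Lena (knave): "at most zero of Eli, Vance, Gita, Lena, Otto, and Finn are knaves" — false. ✓
Otto (knave): "at least one of the following is true: Lena is a knight; Finn is a knave" — false. ✓
As a knight, Finn's statement "Eli is a knave exactly when Lena is a knight" should be True; it is.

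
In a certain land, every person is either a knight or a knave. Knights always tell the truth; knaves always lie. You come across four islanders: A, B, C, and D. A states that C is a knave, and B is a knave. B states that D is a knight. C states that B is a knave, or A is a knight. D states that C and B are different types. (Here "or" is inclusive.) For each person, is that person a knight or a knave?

A is a knave, B is a knight, C is a knave, and D is a knight.

Since A is a knave, "C is a knave, and B is a knave" needs to be False, which holds.
B (knight): "D is a knight" — True. ✓
C is a knave; "B is a knave, or A is a knight" is False, as required.
D is a knight, so "C and B are different types" must be True — and it is.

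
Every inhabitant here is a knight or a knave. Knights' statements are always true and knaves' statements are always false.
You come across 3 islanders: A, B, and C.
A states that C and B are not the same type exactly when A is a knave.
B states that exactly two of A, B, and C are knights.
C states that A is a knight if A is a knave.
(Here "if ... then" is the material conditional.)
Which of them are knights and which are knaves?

A is a knave, so "C and B are not the same type exactly when A is a knave" must be false — and it is.
B is a knave, and the claim "exactly two of A, B, and C are knights" is indeed false.
C is a knave, so "A is a knight if A is a knave" must be false — and it is.

A is a knave, B is a knave, and C is a knave.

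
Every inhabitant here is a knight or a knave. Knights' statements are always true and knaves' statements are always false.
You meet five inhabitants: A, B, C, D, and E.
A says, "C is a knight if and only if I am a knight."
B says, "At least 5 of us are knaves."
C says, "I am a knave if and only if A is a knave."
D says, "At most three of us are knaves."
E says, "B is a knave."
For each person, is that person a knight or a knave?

A is a knight, B is a knave, C is a knight, D is a knight, and E is a knight.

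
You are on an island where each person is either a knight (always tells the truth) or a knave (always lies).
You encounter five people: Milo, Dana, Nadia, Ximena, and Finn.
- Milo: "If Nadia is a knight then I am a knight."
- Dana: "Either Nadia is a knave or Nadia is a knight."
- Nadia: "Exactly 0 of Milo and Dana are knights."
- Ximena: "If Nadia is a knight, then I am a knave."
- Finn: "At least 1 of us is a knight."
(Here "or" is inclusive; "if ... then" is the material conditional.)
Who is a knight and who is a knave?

Milo is a knight, Dana is a knight, Nadia is a knave, Ximena is a knight, and Finn is a knight.

Since Milo is a knight, "if Nadia is a knight then I am a knight" needs to be True, which holds.
As a knight, Dana's statement "either Nadia is a knave or Nadia is a knight" should be True; it is.
Since Nadia is a knave, "exactly 0 of Milo and Dana are knights" needs to be False, which holds.
Since Ximena is a knight, "if Nadia is a knight, then I am a knave" needs to be True, which holds.
Finn is a knight; "at least 1 of us is a knight" is True, as required.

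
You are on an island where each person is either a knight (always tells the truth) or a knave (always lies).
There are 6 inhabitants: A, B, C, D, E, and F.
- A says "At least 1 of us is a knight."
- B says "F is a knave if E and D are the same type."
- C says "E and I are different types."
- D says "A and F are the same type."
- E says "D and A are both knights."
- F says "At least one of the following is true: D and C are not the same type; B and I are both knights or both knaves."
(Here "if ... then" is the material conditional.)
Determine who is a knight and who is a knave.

A is a knight; "at least 1 of us is a knight" is True, as required.
As a knight, B's statement "F is a knave if E and D are the same type" should be True; it is.
C is a knave; "E and I are different types" is False, as required.
D is a knave; "A and F are the same type" is False, as required.
Since E is a knave, "D and A are both knights" needs to be False, which holds.
F (knave): "at least one of the following is true: D and C are not the same type; B and I are both knights or both knaves" — False. ✓

Knights: A and B. Knaves: C, D, E, and F.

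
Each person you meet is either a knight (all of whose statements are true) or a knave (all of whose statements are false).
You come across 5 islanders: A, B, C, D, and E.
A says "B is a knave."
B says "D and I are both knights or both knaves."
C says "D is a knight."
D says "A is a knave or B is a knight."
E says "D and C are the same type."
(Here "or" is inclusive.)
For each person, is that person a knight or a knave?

A is a knave, so "B is a knave" must be false — and it is.
Since B is a knight, "D and I are both knights or both knaves" needs to be true, which holds.
As a knight, C's statement "D is a knight" should be true; it is.
D is a knight, so "A is a knave or B is a knight" must be true — and it is.
E is a knight, and the claim "D and C are the same type" is indeed true.

A is a knave, B is a knight, C is a knight, D is a knight, and E is a knight.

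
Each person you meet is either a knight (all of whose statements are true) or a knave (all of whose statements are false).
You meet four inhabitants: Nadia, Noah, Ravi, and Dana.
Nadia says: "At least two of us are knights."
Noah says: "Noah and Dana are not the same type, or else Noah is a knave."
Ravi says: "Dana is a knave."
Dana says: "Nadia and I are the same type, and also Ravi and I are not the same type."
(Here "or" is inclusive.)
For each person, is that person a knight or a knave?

Nadia is a knight, Noah is a knight, Ravi is a knight, and Dana is a knave.

As a knight, Nadia's statement "at least two of us are knights" should be true; it is.
Noah (knight): "Noah and Dana are not the same type, or else Noah is a knave" — true. ✓
Ravi is a knight, so "Dana is a knave" must be true — and it is.
Dana (knave): "Nadia and I are the same type, and also Ravi and I are not the same type" — False. ✓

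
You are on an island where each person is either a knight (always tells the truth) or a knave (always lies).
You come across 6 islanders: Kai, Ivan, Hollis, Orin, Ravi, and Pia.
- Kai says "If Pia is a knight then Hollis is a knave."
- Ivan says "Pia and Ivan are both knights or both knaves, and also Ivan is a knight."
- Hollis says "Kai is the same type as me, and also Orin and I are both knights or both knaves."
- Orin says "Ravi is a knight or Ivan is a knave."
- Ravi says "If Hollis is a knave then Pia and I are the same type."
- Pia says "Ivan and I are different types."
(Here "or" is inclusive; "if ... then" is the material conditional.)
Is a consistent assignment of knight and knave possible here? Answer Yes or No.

Yes

One consistent assignment: Kai=knight, Ivan=knave, Hollis=knight, Orin=knight, Ravi=knight, Pia=knave.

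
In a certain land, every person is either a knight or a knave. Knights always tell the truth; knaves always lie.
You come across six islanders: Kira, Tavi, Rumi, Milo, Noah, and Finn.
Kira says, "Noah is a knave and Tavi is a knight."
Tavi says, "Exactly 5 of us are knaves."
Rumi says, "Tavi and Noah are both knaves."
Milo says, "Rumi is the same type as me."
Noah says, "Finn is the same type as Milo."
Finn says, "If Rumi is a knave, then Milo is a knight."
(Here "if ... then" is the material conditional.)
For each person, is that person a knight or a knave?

Kira is a knave, Tavi is a knave, Rumi is a knight, Milo is a knave, Noah is a knave, and Finn is a knight.

Kira (knave): "Noah is a knave and Tavi is a knight" — False. ✓
Tavi is a knave, and the claim "exactly 5 of us are knaves" is indeed False.
Rumi is a knight, and the claim "Tavi and Noah are both knaves" is indeed True.
Since Milo is a knave, "Rumi is the same type as me" needs to be False, which holds.
Noah is a knave, so "Finn is the same type as Milo" must be False — and it is.
Finn is a knight, so "if Rumi is a knave, then Milo is a knight" must be True — and it is.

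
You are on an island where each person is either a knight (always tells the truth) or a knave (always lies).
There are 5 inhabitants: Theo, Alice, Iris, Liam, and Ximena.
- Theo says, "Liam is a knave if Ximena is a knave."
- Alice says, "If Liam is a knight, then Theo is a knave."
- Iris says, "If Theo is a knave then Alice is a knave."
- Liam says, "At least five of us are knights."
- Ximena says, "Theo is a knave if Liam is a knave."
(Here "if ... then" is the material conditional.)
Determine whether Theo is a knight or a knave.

Theo is a knight.

Consistent assignments: {Theo=knight, Alice=knight, Iris=knight, Liam=knave, Ximena=knave}
In every consistent assignment, Theo is a knight.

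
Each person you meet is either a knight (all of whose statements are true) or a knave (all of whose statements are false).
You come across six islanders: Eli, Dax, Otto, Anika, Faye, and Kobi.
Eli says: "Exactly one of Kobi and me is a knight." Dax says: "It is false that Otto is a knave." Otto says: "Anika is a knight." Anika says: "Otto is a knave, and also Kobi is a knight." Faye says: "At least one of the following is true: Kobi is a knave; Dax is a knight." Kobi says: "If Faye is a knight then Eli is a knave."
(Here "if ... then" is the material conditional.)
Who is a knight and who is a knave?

Eli is a knight, so "exactly one of Kobi and me is a knight" must be true — and it is.
Dax is a knave, so "it is false that Otto is a knave" must be False — and it is.
As a knave, Otto's statement "Anika is a knight" should be False; it is.
Anika (knave): "Otto is a knave, and also Kobi is a knight" — False. ✓
Faye is a knight; "at least one of the following is true: Kobi is a knave; Dax is a knight" is true, as required.
Kobi (knave): "if Faye is a knight then Eli is a knave" — False. ✓

Knights: Eli and Faye. Knaves: Dax, Otto, Anika, and Kobi.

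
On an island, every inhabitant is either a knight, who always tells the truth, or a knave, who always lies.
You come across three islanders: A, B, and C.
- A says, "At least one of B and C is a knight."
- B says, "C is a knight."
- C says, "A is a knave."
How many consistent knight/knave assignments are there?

0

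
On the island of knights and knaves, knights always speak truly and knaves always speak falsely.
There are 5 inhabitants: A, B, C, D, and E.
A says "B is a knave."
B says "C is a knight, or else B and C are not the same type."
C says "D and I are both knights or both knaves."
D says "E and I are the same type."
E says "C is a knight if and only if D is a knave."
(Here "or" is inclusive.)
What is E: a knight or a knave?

E is a knight.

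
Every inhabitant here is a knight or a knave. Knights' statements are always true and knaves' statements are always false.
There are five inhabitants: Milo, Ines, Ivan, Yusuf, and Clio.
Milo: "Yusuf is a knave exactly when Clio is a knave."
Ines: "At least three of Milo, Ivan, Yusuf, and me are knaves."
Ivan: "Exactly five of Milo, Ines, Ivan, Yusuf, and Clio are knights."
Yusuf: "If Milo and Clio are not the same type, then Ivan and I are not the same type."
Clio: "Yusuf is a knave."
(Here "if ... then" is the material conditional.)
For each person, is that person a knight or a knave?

Knights: Ines and Clio. Knaves: Milo, Ivan, and Yusuf.

Suppose Milo is a knight. Then Milo's statement "Yusuf is a knave exactly when Clio is a knave" would have to be true. Checking the 16 ways to assign the others, none is consistent with every speaker.
(For instance, with Ines=knight, Ivan=knave, Yusuf=knave, Clio=knight, Milo's claim "Yusuf is a knave exactly when Clio is a knave" comes out false where it would need to be true.)
So Milo must be a knave, making "Yusuf is a knave exactly when Clio is a knave" false. Taking Milo=knave, Ines=knight, Ivan=knave, Yusuf=knave, Clio=knight, each remaining statement checks out:
  Ines (knight): "at least three of Milo, Ivan, Yusuf, and me are knaves" — true. ✓
  Ivan (knave): "exactly five of Milo, Ines, Ivan, Yusuf, and Clio are knights" — false. ✓
  Yusuf (knave): "if Milo and Clio are not the same type, then Ivan and I are not the same type" — false. ✓
  Clio (knight): "Yusuf is a knave" — true. ✓
This is the unique consistent assignment.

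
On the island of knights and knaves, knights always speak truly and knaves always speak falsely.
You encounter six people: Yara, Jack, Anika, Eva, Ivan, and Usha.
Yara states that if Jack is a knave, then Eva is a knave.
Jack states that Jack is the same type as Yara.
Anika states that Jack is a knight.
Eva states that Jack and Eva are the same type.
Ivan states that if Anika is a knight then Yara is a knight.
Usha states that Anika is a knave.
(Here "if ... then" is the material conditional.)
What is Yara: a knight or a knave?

Consistent assignments: {Yara=knight, Jack=knight, Anika=knight, Eva=knight, Ivan=knight, Usha=knave}; {Yara=knight, Jack=knight, Anika=knight, Eva=knave, Ivan=knight, Usha=knave}
In every consistent assignment, Yara is a knight.

Yara is a knight.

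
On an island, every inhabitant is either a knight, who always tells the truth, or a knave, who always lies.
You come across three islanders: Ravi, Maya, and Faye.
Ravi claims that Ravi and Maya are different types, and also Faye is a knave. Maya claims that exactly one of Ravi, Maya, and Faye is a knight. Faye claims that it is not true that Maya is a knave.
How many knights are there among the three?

0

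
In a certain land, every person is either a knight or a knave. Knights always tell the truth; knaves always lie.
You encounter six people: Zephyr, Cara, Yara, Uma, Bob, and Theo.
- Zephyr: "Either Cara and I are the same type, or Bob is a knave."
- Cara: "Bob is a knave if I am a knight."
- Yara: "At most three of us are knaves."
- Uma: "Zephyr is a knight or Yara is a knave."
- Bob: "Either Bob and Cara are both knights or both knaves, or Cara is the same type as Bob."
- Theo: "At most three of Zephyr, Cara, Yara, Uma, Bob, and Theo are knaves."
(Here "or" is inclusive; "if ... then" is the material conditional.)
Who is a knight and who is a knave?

Zephyr is a knight, and the claim "either Cara and I are the same type, or Bob is a knave" is indeed true.
Cara is a knight, and the claim "Bob is a knave if I am a knight" is indeed true.
As a knight, Yara's statement "at most three of us are knaves" should be true; it is.
Uma (knight): "Zephyr is a knight or Yara is a knave" — true. ✓
As a knave, Bob's statement "either Bob and Cara are both knights or both knaves, or Cara is the same type as Bob" should be False; it is.
Theo is a knight, so "at most three of Zephyr, Cara, Yara, Uma, Bob, and Theo are knaves" must be true — and it is.

Knights: Zephyr, Cara, Yara, Uma, and Theo. Knaves: Bob.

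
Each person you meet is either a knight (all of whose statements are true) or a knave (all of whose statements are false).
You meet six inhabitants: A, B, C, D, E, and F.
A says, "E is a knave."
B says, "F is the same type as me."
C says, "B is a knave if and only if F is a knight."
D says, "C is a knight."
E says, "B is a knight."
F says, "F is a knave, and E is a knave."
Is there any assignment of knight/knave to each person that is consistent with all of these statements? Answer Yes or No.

No

Checking all 64 assignments, each has at least one speaker whose statement's truth value contradicts their type.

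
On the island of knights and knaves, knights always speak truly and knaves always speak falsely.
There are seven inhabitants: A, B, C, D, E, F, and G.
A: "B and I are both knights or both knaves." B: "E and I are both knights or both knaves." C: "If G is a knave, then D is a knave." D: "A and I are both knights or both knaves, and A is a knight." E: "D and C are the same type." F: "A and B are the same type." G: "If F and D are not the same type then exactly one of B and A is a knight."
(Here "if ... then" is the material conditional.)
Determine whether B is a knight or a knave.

B is a knight.

Consistent assignments: {A=knight, B=knight, C=knight, D=knight, E=knight, F=knight, G=knight}
In every consistent assignment, B is a knight.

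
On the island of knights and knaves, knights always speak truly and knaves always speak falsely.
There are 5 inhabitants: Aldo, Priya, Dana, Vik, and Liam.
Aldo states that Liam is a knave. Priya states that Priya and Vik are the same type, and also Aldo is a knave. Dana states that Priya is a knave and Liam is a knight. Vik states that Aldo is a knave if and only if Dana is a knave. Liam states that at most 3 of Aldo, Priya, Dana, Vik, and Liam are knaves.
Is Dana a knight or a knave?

Dana is a knave.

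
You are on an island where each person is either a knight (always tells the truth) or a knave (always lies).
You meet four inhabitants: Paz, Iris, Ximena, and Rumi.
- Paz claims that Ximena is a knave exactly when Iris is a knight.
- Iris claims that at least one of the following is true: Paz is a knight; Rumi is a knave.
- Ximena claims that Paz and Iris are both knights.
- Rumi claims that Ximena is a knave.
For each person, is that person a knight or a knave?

Paz is a knave, Iris is a knave, Ximena is a knave, and Rumi is a knight.

As a knave, Paz's statement "Ximena is a knave exactly when Iris is a knight" should be false; it is.
Iris is a knave; "at least one of the following is true: Paz is a knight; Rumi is a knave" is false, as required.
Ximena is a knave, and the claim "Paz and Iris are both knights" is indeed false.
Since Rumi is a knight, "Ximena is a knave" needs to be true, which holds.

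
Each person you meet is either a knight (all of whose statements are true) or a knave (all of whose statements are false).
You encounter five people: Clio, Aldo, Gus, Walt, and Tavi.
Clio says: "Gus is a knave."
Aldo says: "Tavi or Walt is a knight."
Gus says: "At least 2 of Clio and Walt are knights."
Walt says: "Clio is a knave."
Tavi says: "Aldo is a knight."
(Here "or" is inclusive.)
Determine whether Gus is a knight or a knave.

Gus is a knave.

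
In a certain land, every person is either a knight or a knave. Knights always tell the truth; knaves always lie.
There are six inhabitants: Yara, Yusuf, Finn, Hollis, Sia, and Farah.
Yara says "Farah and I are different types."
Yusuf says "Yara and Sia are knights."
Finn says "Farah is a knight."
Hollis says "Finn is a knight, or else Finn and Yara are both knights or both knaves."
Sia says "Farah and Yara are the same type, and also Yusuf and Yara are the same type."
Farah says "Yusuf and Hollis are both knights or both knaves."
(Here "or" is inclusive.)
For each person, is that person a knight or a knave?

Knights: Hollis and Sia. Knaves: Yara, Yusuf, Finn, and Farah.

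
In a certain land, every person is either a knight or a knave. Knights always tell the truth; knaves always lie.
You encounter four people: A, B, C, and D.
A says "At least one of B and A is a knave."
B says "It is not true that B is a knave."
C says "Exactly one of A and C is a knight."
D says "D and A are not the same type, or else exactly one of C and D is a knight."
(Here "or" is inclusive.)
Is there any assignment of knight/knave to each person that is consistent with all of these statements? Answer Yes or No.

No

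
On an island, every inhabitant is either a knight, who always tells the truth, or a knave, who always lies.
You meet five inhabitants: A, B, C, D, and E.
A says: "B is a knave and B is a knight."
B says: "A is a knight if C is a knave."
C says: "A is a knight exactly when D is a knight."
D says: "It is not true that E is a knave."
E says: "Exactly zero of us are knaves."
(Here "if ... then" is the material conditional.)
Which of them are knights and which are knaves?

Since A is a knave, "B is a knave and B is a knight" needs to be false, which holds.
Since B is a knight, "A is a knight if C is a knave" needs to be True, which holds.
C is a knight, and the claim "A is a knight exactly when D is a knight" is indeed True.
D (knave): "it is not true that E is a knave" — false. ✓
E is a knave, and the claim "exactly zero of us are knaves" is indeed false.

A is a knave, B is a knight, C is a knight, D is a knave, and E is a knave.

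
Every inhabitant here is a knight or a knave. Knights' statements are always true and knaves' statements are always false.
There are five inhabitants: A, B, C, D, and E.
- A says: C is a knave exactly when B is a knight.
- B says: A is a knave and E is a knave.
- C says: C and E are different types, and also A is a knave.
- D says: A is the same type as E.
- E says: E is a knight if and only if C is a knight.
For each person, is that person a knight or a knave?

A is a knave, so "C is a knave exactly when B is a knight" must be false — and it is.
As a knight, B's statement "A is a knave and E is a knave" should be true; it is.
As a knight, C's statement "C and E are different types, and also A is a knave" should be true; it is.
As a knight, D's statement "A is the same type as E" should be true; it is.
E (knave): "E is a knight if and only if C is a knight" — false. ✓

Knights: B, C, and D. Knaves: A and E.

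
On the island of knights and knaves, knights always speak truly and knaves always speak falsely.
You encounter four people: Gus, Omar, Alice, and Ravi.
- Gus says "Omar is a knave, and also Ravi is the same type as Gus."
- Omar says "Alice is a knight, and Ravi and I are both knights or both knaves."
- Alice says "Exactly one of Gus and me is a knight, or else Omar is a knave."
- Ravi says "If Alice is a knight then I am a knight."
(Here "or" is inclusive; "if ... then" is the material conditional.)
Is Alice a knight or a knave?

Alice is a knight.

Consistent assignments: {Gus=knight, Omar=knave, Alice=knight, Ravi=knight}; {Gus=knave, Omar=knight, Alice=knight, Ravi=knight}; {Gus=knave, Omar=knave, Alice=knight, Ravi=knight}
In every consistent assignment, Alice is a knight.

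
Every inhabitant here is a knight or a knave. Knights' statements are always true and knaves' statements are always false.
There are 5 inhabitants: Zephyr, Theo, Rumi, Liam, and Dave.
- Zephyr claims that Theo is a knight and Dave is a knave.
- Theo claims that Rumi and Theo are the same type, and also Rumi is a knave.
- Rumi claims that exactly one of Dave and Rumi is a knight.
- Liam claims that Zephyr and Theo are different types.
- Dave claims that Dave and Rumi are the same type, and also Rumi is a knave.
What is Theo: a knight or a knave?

Theo is a knave.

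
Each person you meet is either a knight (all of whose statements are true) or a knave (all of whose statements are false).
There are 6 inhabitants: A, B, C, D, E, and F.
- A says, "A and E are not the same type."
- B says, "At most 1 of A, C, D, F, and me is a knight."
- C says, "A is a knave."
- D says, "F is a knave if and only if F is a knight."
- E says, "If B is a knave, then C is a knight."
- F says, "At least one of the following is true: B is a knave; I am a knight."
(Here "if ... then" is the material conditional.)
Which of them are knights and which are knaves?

A (knight): "A and E are not the same type" — True. ✓
B is a knave; "at most 1 of A, C, D, F, and me is a knight" is false, as required.
Since C is a knave, "A is a knave" needs to be false, which holds.
As a knave, D's statement "F is a knave if and only if F is a knight" should be false; it is.
E (knave): "if B is a knave, then C is a knight" — false. ✓
F is a knight; "at least one of the following is true: B is a knave; I am a knight" is True, as required.

A is a knight, B is a knave, C is a knave, D is a knave, E is a knave, and F is a knight.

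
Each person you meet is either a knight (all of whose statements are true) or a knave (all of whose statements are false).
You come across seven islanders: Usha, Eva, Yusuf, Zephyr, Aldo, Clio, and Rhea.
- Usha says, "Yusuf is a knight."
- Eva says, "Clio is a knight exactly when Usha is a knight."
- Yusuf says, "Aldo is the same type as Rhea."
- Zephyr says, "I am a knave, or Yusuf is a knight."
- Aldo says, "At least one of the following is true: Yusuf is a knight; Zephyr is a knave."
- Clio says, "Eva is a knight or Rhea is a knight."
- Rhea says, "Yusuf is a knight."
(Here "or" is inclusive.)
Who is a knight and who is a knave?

Usha is a knight, Eva is a knight, Yusuf is a knight, Zephyr is a knight, Aldo is a knight, Clio is a knight, and Rhea is a knight.

Usha is a knight, so "Yusuf is a knight" must be true — and it is.
Eva is a knight, so "Clio is a knight exactly when Usha is a knight" must be true — and it is.
Yusuf is a knight; "Aldo is the same type as Rhea" is true, as required.
Zephyr is a knight, so "I am a knave, or Yusuf is a knight" must be true — and it is.
Aldo is a knight; "at least one of the following is true: Yusuf is a knight; Zephyr is a knave" is true, as required.
Clio is a knight, so "Eva is a knight or Rhea is a knight" must be true — and it is.
Since Rhea is a knight, "Yusuf is a knight" needs to be true, which holds.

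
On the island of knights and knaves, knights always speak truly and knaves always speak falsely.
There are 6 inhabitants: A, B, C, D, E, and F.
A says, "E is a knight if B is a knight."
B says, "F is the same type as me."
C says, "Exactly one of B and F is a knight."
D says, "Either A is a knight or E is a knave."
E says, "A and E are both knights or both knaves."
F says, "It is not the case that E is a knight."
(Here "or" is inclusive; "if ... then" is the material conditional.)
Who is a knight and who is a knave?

A is a knight, B is a knave, C is a knight, D is a knight, E is a knave, and F is a knight.

A is a knight, and the claim "E is a knight if B is a knight" is indeed True.
As a knave, B's statement "F is the same type as me" should be False; it is.
C is a knight, and the claim "exactly one of B and F is a knight" is indeed True.
As a knight, D's statement "either A is a knight or E is a knave" should be True; it is.
Since E is a knave, "A and E are both knights or both knaves" needs to be False, which holds.
Since F is a knight, "it is not the case that E is a knight" needs to be True, which holds.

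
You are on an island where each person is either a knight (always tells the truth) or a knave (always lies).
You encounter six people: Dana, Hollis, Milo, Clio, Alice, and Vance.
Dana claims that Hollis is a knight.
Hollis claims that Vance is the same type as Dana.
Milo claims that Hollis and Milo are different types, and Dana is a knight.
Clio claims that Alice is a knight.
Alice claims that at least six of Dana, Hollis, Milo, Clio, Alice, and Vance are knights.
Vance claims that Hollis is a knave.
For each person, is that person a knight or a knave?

Dana is a knave, Hollis is a knave, Milo is a knave, Clio is a knave, Alice is a knave, and Vance is a knight.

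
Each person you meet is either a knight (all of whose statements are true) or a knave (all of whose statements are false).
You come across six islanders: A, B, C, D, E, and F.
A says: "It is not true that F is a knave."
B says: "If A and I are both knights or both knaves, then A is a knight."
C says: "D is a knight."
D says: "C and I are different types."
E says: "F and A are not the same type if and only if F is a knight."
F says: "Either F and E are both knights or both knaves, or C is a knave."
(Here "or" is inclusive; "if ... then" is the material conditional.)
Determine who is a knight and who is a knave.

A is a knight, B is a knight, C is a knave, D is a knave, E is a knave, and F is a knight.

Since A is a knight, "it is not true that F is a knave" needs to be true, which holds.
B is a knight, so "if A and I are both knights or both knaves, then A is a knight" must be true — and it is.
C (knave): "D is a knight" — False. ✓
D (knave): "C and I are different types" — False. ✓
E is a knave, so "F and A are not the same type if and only if F is a knight" must be False — and it is.
Since F is a knight, "either F and E are both knights or both knaves, or C is a knave" needs to be true, which holds.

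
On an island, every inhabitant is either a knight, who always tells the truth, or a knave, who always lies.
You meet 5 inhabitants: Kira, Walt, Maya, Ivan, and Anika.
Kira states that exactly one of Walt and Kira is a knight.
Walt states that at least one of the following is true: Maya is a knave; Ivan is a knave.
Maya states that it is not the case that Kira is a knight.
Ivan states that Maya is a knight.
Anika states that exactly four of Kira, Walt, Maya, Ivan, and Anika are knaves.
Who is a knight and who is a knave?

Knights: Maya and Ivan. Knaves: Kira, Walt, and Anika.

Kira is a knave, and the claim "exactly one of Walt and Kira is a knight" is indeed false.
Walt is a knave, so "at least one of the following is true: Maya is a knave; Ivan is a knave" must be false — and it is.
Maya is a knight, so "it is not the case that Kira is a knight" must be true — and it is.
Ivan is a knight; "Maya is a knight" is true, as required.
Anika is a knave, so "exactly four of Kira, Walt, Maya, Ivan, and Anika are knaves" must be false — and it is.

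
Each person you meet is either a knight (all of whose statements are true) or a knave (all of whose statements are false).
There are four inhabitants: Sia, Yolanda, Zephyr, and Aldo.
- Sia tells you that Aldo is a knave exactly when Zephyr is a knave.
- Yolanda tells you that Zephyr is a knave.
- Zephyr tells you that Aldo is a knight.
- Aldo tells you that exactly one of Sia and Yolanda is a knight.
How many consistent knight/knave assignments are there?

2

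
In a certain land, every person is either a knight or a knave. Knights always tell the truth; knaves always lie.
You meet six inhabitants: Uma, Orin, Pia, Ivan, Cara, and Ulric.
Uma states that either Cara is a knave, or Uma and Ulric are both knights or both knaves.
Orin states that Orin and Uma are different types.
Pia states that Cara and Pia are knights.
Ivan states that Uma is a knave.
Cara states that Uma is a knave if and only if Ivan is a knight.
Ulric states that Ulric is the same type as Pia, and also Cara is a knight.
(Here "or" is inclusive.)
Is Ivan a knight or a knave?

Ivan is a knight.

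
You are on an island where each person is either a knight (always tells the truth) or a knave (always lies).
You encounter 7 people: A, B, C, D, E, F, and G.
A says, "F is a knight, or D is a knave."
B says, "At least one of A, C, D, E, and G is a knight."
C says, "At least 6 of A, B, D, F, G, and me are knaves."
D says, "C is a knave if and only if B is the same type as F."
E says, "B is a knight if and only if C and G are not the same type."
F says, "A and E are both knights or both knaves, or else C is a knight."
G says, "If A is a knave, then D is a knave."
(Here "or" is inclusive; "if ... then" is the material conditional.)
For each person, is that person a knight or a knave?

A is a knight; "F is a knight, or D is a knave" is true, as required.
B is a knight, and the claim "at least one of A, C, D, E, and G is a knight" is indeed true.
C is a knave, so "at least 6 of A, B, D, F, G, and me are knaves" must be false — and it is.
D (knight): "C is a knave if and only if B is the same type as F" — true. ✓
E is a knight; "B is a knight if and only if C and G are not the same type" is true, as required.
F is a knight, so "A and E are both knights or both knaves, or else C is a knight" must be true — and it is.
G is a knight; "if A is a knave, then D is a knave" is true, as required.

A is a knight, B is a knight, C is a knave, D is a knight, E is a knight, F is a knight, and G is a knight.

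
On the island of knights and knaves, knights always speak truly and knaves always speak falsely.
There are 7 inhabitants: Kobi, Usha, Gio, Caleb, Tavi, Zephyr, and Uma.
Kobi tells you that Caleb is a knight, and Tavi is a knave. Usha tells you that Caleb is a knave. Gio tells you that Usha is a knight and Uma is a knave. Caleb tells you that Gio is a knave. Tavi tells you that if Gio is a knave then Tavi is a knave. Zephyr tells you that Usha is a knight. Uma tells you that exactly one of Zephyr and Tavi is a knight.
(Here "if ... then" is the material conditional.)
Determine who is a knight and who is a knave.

Knights: Usha, Gio, Tavi, and Zephyr. Knaves: Kobi, Caleb, and Uma.

Kobi is a knave, so "Caleb is a knight, and Tavi is a knave" must be False — and it is.
As a knight, Usha's statement "Caleb is a knave" should be true; it is.
Gio is a knight, so "Usha is a knight and Uma is a knave" must be true — and it is.
As a knave, Caleb's statement "Gio is a knave" should be False; it is.
Since Tavi is a knight, "if Gio is a knave then Tavi is a knave" needs to be true, which holds.
Zephyr (knight): "Usha is a knight" — true. ✓
Uma is a knave, so "exactly one of Zephyr and Tavi is a knight" must be False — and it is.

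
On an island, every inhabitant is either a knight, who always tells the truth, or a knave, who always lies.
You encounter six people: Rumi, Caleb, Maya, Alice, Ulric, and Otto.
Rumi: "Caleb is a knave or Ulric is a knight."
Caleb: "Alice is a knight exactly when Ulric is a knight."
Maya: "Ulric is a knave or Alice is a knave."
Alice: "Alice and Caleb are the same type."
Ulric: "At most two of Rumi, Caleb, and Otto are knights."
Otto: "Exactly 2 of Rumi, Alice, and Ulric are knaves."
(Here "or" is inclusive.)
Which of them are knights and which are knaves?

Rumi is a knight, Caleb is a knight, Maya is a knave, Alice is a knight, Ulric is a knight, and Otto is a knave.

Rumi is a knight, so "Caleb is a knave or Ulric is a knight" must be True — and it is.
Caleb is a knight, and the claim "Alice is a knight exactly when Ulric is a knight" is indeed True.
As a knave, Maya's statement "Ulric is a knave or Alice is a knave" should be False; it is.
Alice (knight): "Alice and Caleb are the same type" — True. ✓
Ulric is a knight, and the claim "at most two of Rumi, Caleb, and Otto are knights" is indeed True.
Otto is a knave, so "exactly 2 of Rumi, Alice, and Ulric are knaves" must be False — and it is.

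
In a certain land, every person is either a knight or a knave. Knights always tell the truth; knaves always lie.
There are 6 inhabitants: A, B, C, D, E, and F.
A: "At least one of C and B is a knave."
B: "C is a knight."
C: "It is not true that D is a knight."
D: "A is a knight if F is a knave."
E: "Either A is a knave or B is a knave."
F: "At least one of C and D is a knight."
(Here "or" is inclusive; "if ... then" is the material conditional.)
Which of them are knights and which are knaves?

A is a knight; "at least one of C and B is a knave" is true, as required.
B is a knave, and the claim "C is a knight" is indeed false.
As a knave, C's statement "it is not true that D is a knight" should be false; it is.
D is a knight, and the claim "A is a knight if F is a knave" is indeed true.
E is a knight; "either A is a knave or B is a knave" is true, as required.
F is a knight; "at least one of C and D is a knight" is true, as required.

Knights: A, D, E, and F. Knaves: B and C.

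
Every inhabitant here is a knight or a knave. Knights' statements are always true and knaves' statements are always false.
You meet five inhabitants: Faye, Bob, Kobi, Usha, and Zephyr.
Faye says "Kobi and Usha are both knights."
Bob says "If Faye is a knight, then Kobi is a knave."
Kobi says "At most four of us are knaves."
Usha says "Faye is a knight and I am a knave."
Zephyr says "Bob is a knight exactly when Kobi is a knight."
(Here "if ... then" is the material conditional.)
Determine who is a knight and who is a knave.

Knights: Bob, Kobi, and Zephyr. Knaves: Faye and Usha.

Faye is a knave, so "Kobi and Usha are both knights" must be false — and it is.
Bob is a knight, so "if Faye is a knight, then Kobi is a knave" must be true — and it is.
Kobi is a knight, and the claim "at most four of us are knaves" is indeed true.
Usha is a knave, and the claim "Faye is a knight and I am a knave" is indeed false.
Zephyr is a knight, so "Bob is a knight exactly when Kobi is a knight" must be true — and it is.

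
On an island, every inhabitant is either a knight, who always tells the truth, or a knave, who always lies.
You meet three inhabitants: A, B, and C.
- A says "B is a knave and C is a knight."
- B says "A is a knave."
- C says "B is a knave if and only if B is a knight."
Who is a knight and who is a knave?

A is a knave, B is a knight, and C is a knave.

Since A is a knave, "B is a knave and C is a knight" needs to be False, which holds.
B is a knight, and the claim "A is a knave" is indeed True.
Since C is a knave, "B is a knave if and only if B is a knight" needs to be False, which holds.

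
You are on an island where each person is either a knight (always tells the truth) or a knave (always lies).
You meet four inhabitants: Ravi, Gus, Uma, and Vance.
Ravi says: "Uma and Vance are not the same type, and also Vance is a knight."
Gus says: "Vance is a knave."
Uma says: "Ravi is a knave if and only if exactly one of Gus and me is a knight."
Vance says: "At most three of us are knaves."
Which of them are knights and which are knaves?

Suppose Ravi is a knight. Then Ravi's statement "Uma and Vance are not the same type, and also Vance is a knight" would have to be true. Checking the 8 ways to assign the others, none is consistent with every speaker.
(For instance, with Gus=knave, Uma=knight, Vance=knight, Ravi's claim "Uma and Vance are not the same type, and also Vance is a knight" comes out false where it would need to be true.)
So Ravi must be a knave, making "Uma and Vance are not the same type, and also Vance is a knight" false. Taking Ravi=knave, Gus=knave, Uma=knight, Vance=knight, each remaining statement checks out:
  Gus (knave): "Vance is a knave" — false. ✓
  Uma (knight): "Ravi is a knave if and only if exactly one of Gus and me is a knight" — true. ✓
  Vance (knight): "at most three of us are knaves" — true. ✓
This is the unique consistent assignment.

Ravi is a knave, Gus is a knave, Uma is a knight, and Vance is a knight.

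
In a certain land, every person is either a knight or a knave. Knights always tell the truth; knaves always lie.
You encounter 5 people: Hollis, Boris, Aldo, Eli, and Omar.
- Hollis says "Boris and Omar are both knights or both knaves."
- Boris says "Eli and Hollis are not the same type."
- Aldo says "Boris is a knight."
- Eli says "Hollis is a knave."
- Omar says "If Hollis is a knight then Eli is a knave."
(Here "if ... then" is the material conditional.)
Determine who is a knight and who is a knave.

Hollis is a knight, Boris is a knight, Aldo is a knight, Eli is a knave, and Omar is a knight.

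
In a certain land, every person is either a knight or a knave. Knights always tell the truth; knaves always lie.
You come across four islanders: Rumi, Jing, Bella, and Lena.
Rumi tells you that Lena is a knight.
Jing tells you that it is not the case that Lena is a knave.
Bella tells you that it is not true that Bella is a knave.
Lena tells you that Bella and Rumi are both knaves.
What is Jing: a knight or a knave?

Jing is a knave.

Consistent assignments: {Rumi=knave, Jing=knave, Bella=knight, Lena=knave}
In every consistent assignment, Jing is a knave.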